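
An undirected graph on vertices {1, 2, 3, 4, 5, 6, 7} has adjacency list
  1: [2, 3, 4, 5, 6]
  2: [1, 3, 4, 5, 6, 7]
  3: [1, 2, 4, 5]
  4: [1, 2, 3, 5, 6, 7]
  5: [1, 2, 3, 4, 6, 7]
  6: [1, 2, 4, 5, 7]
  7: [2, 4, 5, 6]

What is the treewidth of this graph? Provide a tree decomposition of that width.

Each bag holds 5 vertices, so the decomposition has width 4, which upper-bounds the treewidth. Conversely, {1, 2, 3, 4, 5} is a clique of size 5, and the vertices of any clique must share a bag in every tree decomposition; so some bag has ≥ 5 vertices and tw(G) ≥ 4. Combining the bounds, tw(G) = 4.

Treewidth 4.
Bags: B1 = {1, 2, 3, 4, 5}  B2 = {1, 2, 4, 5, 6}  B3 = {2, 4, 5, 6, 7}
Tree: B1–B2, B2–B3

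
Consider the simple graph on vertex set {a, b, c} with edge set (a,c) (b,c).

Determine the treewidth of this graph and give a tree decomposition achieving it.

Treewidth 1.
One optimal decomposition is:
Bags: B1 = {b, c}  B2 = {a, c}
Tree: B1–B2

Each bag holds 2 vertices, so the decomposition has width 1, which upper-bounds the treewidth. Any graph with an edge has treewidth ≥ 1, and G has the edge c–b. The upper and lower bounds meet at 1, so that is the treewidth.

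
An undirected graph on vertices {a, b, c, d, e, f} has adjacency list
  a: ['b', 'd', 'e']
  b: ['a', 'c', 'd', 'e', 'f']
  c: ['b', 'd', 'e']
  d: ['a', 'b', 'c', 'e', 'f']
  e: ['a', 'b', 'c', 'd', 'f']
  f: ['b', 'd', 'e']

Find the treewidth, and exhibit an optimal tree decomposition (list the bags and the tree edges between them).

The largest bag has 4 vertices, giving width 3; this decomposition certifies tw(G) ≤ 3. Conversely, {a, b, d, e} is a clique of size 4, and the vertices of any clique must share a bag in every tree decomposition; so some bag has ≥ 4 vertices and tw(G) ≥ 3. Hence tw(G) = 3 exactly.

Treewidth 3.
Bags: B1 = {b, c, d, e}  B2 = {a, b, d, e}  B3 = {b, d, e, f}
Tree: B1–B2, B2–B3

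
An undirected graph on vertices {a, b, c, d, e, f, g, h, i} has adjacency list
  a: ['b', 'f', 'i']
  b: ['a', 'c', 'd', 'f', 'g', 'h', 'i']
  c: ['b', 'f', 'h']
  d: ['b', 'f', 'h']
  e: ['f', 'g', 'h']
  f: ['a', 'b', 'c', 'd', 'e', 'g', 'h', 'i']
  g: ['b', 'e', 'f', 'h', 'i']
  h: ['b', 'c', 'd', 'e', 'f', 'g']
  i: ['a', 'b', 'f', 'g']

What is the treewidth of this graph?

3

A width-3 tree decomposition is:
Bags: B1 = {b, f, g, h}  B2 = {b, f, g, i}  B3 = {b, d, f, h}  B4 = {b, c, f, h}  B5 = {a, b, f, i}  B6 = {e, f, g, h}
Tree: B1–B2, B1–B3, B1–B4, B2–B5, B1–B6
Every bag has size at most 4, so the width is 4 − 1 = 3 and tw(G) ≤ 3. Conversely, {e, f, g, h} is a clique of size 4, and the vertices of any clique must share a bag in every tree decomposition; so some bag has ≥ 4 vertices and tw(G) ≥ 3. Combining the bounds, tw(G) = 3.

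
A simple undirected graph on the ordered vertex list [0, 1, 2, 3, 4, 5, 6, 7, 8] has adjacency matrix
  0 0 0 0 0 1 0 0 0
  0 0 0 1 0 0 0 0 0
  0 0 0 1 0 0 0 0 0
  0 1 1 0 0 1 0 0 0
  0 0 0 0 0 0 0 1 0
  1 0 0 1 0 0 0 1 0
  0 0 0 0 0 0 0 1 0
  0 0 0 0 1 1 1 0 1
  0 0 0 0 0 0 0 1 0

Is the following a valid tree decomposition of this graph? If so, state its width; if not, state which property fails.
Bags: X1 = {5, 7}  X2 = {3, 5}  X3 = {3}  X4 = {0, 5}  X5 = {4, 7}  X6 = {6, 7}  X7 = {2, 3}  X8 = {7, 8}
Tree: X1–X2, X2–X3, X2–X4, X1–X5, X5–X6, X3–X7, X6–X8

No — vertex 1 appears in no bag.

A tree decomposition must satisfy three properties: every vertex lies in some bag; for every edge, both endpoints lie together in some bag; and for every vertex, the bags containing it form a connected subtree. Here vertex 1 appears in no bag, so the decomposition is invalid.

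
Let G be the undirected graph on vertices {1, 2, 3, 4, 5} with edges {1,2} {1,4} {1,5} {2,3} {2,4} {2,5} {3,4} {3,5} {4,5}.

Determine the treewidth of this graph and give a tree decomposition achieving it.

Every bag has size at most 4, so the width is 4 − 1 = 3 and tw(G) ≤ 3. On the other hand G contains the 4-clique {1, 2, 4, 5}. A clique must lie in a single bag of any decomposition, so no decomposition can have width below 3. The upper and lower bounds meet at 3, so that is the treewidth.

Treewidth 3.
Bags: B1 = {2, 3, 4, 5}  B2 = {1, 2, 4, 5}
Tree: B1–B2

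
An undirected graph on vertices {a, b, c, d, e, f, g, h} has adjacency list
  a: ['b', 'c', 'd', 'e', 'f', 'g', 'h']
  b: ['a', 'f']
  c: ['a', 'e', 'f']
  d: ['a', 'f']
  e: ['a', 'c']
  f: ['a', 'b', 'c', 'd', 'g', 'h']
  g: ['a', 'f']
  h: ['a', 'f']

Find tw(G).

A width-2 tree decomposition is:
Bags: B1 = {a, b, f}  B2 = {a, f, h}  B3 = {a, f, g}  B4 = {a, c, f}  B5 = {a, d, f}  B6 = {a, c, e}
Tree: B1–B2, B2–B3, B1–B4, B3–B5, B4–B6
The largest bag has 3 vertices, giving width 2; this decomposition certifies tw(G) ≤ 2. Conversely, {a, c, e} is a clique of size 3, and the vertices of any clique must share a bag in every tree decomposition; so some bag has ≥ 3 vertices and tw(G) ≥ 2. The upper and lower bounds meet at 2, so that is the treewidth.

2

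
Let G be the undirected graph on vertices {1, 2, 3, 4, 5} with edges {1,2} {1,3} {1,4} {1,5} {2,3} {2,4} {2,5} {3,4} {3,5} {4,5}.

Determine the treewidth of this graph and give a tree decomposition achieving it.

Treewidth 4.
One such decomposition:
Bags: B1 = {1, 2, 3, 4, 5}
Tree: (single bag)

With just one bag of size 5, the width is 5 − 1 = 4, so tw(G) ≤ 4. For the lower bound, the 5 vertices {1, 2, 3, 4, 5} are pairwise adjacent, and any tree decomposition puts a clique entirely inside one bag — forcing width ≥ 4. Therefore the treewidth is 4.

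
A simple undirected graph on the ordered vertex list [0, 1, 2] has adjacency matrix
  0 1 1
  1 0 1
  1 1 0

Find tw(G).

A width-2 tree decomposition is:
Bags: B1 = {0, 1, 2}
Tree: (single bag)
With just one bag of size 3, the width is 3 − 1 = 2, so tw(G) ≤ 2. On the other hand G contains the 3-clique {0, 1, 2}. A clique must lie in a single bag of any decomposition, so no decomposition can have width below 2. Therefore the treewidth is 2.

2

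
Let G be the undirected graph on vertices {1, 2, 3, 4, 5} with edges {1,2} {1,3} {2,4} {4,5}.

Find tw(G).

A width-1 tree decomposition is:
Bags: B1 = {1, 3}  B2 = {1, 2}  B3 = {2, 4}  B4 = {4, 5}
Tree: B1–B2, B2–B3, B3–B4
Each bag holds 2 vertices, so the decomposition has width 1, which upper-bounds the treewidth. Since G has at least one edge (e.g. 3–1), it is not an edgeless graph, so tw(G) ≥ 1. The upper and lower bounds meet at 1, so that is the treewidth.

1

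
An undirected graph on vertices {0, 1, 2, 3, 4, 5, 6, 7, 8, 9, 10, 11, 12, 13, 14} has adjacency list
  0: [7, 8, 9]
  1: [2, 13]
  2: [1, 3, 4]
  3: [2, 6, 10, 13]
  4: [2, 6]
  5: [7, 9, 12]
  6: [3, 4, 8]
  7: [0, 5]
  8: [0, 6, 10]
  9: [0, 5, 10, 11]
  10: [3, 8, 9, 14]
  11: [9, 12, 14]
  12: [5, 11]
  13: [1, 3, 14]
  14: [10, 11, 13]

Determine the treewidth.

A width-3 tree decomposition is:
Bags: B1 = {0, 5, 7, 12}  B2 = {0, 5, 9, 12}  B3 = {0, 9, 11, 12}  B4 = {0, 8, 9, 11}  B5 = {8, 9, 10, 11}  B6 = {8, 10, 11, 14}  B7 = {6, 8, 10, 14}  B8 = {3, 6, 10, 14}  B9 = {3, 6, 13, 14}  B10 = {3, 4, 6, 13}  B11 = {2, 3, 4, 13}  B12 = {1, 2, 4, 13}
Tree: B1–B2, B2–B3, B3–B4, B4–B5, B5–B6, B6–B7, B7–B8, B8–B9, B9–B10, B10–B11, B11–B12
Each bag holds 4 vertices, so the decomposition has width 3, which upper-bounds the treewidth. For the lower bound: the 4 vertex sets {5,7,12}, {0}, {9}, {8,10,11,14} are disjoint, each induces a connected subgraph, and every pair is joined by at least one edge of G. Contracting each set to a single vertex therefore yields K_{4} as a minor, and since treewidth is minor-monotone, tw(G) ≥ tw(K_{4}) = 3. Combining the bounds, tw(G) = 3.

3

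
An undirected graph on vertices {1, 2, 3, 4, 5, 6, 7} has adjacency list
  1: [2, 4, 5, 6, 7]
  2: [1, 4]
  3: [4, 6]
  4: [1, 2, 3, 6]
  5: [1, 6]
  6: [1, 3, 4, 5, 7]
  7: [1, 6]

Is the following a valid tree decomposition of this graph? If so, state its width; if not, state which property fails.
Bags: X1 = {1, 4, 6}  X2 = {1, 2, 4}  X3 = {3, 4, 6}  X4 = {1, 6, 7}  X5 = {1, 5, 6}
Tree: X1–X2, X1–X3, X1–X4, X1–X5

Yes; width 2.

Every vertex of G appears in some bag (union = {1, 2, 3, 4, 5, 6, 7}); every edge is covered by a bag; and for each vertex v the set of bags containing v is connected in the bag tree. The decomposition is therefore valid. The largest bag has 3 vertices, so the width is 2.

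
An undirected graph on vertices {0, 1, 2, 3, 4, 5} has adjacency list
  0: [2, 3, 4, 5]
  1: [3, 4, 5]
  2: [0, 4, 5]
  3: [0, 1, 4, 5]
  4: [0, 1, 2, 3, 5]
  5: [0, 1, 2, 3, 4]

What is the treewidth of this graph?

3

A width-3 tree decomposition is:
Bags: B1 = {0, 3, 4, 5}  B2 = {1, 3, 4, 5}  B3 = {0, 2, 4, 5}
Tree: B1–B2, B1–B3
Each bag holds 4 vertices, so the decomposition has width 3, which upper-bounds the treewidth. For the lower bound, the 4 vertices {0, 2, 4, 5} are pairwise adjacent, and any tree decomposition puts a clique entirely inside one bag — forcing width ≥ 3. Combining the bounds, tw(G) = 3.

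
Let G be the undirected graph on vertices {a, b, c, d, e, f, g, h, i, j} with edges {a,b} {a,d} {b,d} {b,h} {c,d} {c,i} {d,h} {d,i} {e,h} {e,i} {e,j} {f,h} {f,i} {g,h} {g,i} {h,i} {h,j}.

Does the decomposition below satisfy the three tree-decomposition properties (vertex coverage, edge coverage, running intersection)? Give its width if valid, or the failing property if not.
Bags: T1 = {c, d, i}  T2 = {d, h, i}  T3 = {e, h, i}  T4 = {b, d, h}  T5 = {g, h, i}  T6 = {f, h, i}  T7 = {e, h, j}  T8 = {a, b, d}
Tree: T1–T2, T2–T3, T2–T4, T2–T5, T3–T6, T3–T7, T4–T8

Yes; width 2.

Vertex coverage: the bags together contain {a, b, c, d, e, f, g, h, i, j}, the full vertex set. Edge coverage: each edge of G has both endpoints in at least one bag. Running intersection: for every vertex, the bags containing it form a connected subtree. All three properties hold, so this is a valid tree decomposition of width max|bag| − 1 = 2, and hence tw(G) ≤ 2.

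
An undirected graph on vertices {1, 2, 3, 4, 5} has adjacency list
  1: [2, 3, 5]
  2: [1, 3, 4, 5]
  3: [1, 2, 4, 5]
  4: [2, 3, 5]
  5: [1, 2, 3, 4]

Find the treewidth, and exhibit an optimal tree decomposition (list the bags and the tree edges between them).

Treewidth 3.
One optimal decomposition is:
Bags: B1 = {1, 2, 3, 5}  B2 = {2, 3, 4, 5}
Tree: B1–B2

The largest bag has 4 vertices, giving width 3; this decomposition certifies tw(G) ≤ 3. On the other hand G contains the 4-clique {1, 2, 3, 5}. A clique must lie in a single bag of any decomposition, so no decomposition can have width below 3. Combining the bounds, tw(G) = 3.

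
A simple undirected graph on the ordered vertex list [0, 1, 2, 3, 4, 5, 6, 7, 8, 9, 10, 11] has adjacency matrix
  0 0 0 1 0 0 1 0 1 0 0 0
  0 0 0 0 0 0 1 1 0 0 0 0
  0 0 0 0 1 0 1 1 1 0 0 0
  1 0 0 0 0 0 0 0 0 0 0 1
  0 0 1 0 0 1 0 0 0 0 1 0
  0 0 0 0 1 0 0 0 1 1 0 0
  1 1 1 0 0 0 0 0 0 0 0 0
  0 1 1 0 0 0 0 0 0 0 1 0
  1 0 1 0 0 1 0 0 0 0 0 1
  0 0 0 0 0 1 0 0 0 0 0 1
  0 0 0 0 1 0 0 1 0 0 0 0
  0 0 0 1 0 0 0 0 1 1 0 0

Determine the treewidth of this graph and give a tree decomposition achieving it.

Each bag holds 4 vertices, so the decomposition has width 3, which upper-bounds the treewidth. For the lower bound: the 4 vertex sets {1,7,10}, {6}, {2}, {0,4,5,8} are disjoint, each induces a connected subgraph, and every pair is joined by at least one edge of G. Contracting each set to a single vertex therefore yields K_{4} as a minor, and since treewidth is minor-monotone, tw(G) ≥ tw(K_{4}) = 3. Hence tw(G) = 3 exactly.

Treewidth 3.
One such decomposition:
Bags: B1 = {1, 6, 7, 10}  B2 = {2, 6, 7, 10}  B3 = {2, 4, 6, 10}  B4 = {0, 2, 4, 6}  B5 = {0, 2, 4, 8}  B6 = {0, 4, 5, 8}  B7 = {0, 3, 5, 8}  B8 = {3, 5, 8, 11}  B9 = {3, 5, 9, 11}
Tree: B1–B2, B2–B3, B3–B4, B4–B5, B5–B6, B6–B7, B7–B8, B8–B9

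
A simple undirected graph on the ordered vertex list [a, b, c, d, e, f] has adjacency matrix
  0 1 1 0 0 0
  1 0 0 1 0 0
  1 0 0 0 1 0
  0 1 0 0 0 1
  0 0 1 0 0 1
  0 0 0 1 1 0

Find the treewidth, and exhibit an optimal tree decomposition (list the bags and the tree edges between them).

Every bag has size at most 3, so the width is 3 − 1 = 2 and tw(G) ≤ 2. The edges c–e–f–d–b–a–c form a cycle, so G is not a tree and its treewidth is at least 2. The upper and lower bounds meet at 2, so that is the treewidth.

Treewidth 2.
One such decomposition:
Bags: B1 = {c, e, f}  B2 = {c, d, f}  B3 = {b, c, d}  B4 = {a, b, c}
Tree: B1–B2, B2–B3, B3–B4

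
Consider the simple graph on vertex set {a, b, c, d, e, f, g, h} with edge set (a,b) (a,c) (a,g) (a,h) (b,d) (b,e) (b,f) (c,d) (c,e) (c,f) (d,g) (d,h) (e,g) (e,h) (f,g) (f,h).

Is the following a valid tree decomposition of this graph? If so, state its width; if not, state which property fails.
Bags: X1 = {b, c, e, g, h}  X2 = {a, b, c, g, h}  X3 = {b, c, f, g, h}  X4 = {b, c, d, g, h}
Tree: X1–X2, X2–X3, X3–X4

Vertex coverage: the bags together contain {a, b, c, d, e, f, g, h}, the full vertex set. Edge coverage: each edge of G has both endpoints in at least one bag. Running intersection: for every vertex, the bags containing it form a connected subtree. All three properties hold, so this is a valid tree decomposition of width max|bag| − 1 = 4, and hence tw(G) ≤ 4.

Yes; width 4.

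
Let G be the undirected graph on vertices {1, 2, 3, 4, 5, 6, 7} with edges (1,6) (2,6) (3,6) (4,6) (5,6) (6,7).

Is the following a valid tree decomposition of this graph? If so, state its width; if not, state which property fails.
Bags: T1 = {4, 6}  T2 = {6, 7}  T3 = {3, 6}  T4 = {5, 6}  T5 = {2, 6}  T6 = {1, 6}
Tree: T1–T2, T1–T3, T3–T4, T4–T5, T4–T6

Yes; width 1.

Checking the three conditions: (i) the bags cover all of {1, 2, 3, 4, 5, 6, 7}; (ii) for each edge, some bag contains both endpoints; (iii) the bags containing any fixed vertex form a subtree. All hold, so the decomposition is valid with width 2 − 1 = 1.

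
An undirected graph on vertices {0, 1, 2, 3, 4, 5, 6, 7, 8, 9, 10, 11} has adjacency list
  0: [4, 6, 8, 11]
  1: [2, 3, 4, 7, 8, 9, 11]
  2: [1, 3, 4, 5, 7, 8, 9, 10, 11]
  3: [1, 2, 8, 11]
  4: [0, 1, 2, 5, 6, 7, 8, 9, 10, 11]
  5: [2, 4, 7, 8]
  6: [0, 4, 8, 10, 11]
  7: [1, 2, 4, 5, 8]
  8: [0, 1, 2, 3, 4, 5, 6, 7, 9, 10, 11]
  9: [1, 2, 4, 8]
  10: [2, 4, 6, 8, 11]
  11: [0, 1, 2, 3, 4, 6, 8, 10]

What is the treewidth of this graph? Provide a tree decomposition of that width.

Treewidth 4.
Bags: B1 = {1, 2, 4, 7, 8}  B2 = {1, 2, 4, 8, 11}  B3 = {2, 4, 5, 7, 8}  B4 = {2, 4, 8, 10, 11}  B5 = {4, 6, 8, 10, 11}  B6 = {1, 2, 4, 8, 9}  B7 = {0, 4, 6, 8, 11}  B8 = {1, 2, 3, 8, 11}
Tree: B1–B2, B1–B3, B2–B4, B4–B5, B2–B6, B5–B7, B2–B8

The largest bag has 5 vertices, giving width 4; this decomposition certifies tw(G) ≤ 4. Conversely, {1, 2, 3, 8, 11} is a clique of size 5, and the vertices of any clique must share a bag in every tree decomposition; so some bag has ≥ 5 vertices and tw(G) ≥ 4. Combining the bounds, tw(G) = 4.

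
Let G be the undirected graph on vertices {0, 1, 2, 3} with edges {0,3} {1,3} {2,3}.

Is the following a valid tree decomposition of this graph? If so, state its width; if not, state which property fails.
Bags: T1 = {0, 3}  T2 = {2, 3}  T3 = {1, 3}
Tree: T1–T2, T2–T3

Every vertex of G appears in some bag (union = {0, 1, 2, 3}); every edge is covered by a bag; and for each vertex v the set of bags containing v is connected in the bag tree. The decomposition is therefore valid. The largest bag has 2 vertices, so the width is 1.

Yes; width 1.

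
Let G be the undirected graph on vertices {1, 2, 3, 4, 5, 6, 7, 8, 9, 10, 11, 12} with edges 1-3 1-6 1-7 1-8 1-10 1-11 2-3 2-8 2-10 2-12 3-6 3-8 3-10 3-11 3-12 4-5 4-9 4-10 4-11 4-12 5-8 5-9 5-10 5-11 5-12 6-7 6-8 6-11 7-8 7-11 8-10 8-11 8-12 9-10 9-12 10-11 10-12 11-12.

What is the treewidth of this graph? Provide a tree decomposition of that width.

Treewidth 4.
One such decomposition:
Bags: B1 = {1, 3, 8, 10, 11}  B2 = {3, 8, 10, 11, 12}  B3 = {5, 8, 10, 11, 12}  B4 = {4, 5, 10, 11, 12}  B5 = {1, 3, 6, 8, 11}  B6 = {2, 3, 8, 10, 12}  B7 = {1, 6, 7, 8, 11}  B8 = {4, 5, 9, 10, 12}
Tree: B1–B2, B2–B3, B3–B4, B1–B5, B2–B6, B5–B7, B4–B8

The largest bag has 5 vertices, giving width 4; this decomposition certifies tw(G) ≤ 4. Conversely, {2, 3, 8, 10, 12} is a clique of size 5, and the vertices of any clique must share a bag in every tree decomposition; so some bag has ≥ 5 vertices and tw(G) ≥ 4. The upper and lower bounds meet at 4, so that is the treewidth.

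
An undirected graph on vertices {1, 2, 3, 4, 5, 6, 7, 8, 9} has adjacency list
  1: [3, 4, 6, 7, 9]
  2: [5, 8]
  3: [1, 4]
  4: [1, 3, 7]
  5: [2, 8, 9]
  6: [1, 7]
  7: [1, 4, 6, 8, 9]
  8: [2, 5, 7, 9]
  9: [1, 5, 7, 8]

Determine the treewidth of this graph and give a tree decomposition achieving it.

Treewidth 2.
One such decomposition:
Bags: B1 = {1, 7, 9}  B2 = {7, 8, 9}  B3 = {1, 4, 7}  B4 = {5, 8, 9}  B5 = {2, 5, 8}  B6 = {1, 6, 7}  B7 = {1, 3, 4}
Tree: B1–B2, B1–B3, B2–B4, B4–B5, B3–B6, B3–B7

The largest bag has 3 vertices, giving width 2; this decomposition certifies tw(G) ≤ 2. Conversely, {5, 8, 9} is a clique of size 3, and the vertices of any clique must share a bag in every tree decomposition; so some bag has ≥ 3 vertices and tw(G) ≥ 2. Hence tw(G) = 2 exactly.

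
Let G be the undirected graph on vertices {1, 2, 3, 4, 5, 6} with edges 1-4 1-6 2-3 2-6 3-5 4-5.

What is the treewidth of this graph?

2

A width-2 tree decomposition is:
Bags: B1 = {1, 4, 5}  B2 = {1, 5, 6}  B3 = {2, 5, 6}  B4 = {2, 3, 5}
Tree: B1–B2, B2–B3, B3–B4
Each bag holds 3 vertices, so the decomposition has width 2, which upper-bounds the treewidth. For the lower bound, G contains the cycle 5–4–1–6–2–3–5, so G is not a forest; only forests have treewidth ≤ 1, hence tw(G) ≥ 2. Hence tw(G) = 2 exactly.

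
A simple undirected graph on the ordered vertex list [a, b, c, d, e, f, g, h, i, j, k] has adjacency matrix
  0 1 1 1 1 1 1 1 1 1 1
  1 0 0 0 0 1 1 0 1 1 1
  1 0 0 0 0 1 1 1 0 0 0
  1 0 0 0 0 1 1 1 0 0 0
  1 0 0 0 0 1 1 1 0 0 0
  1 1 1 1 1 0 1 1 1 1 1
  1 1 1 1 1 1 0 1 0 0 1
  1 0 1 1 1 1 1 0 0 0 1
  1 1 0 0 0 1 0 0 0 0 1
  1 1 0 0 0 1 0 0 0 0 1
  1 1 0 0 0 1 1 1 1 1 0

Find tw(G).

4

A width-4 tree decomposition is:
Bags: B1 = {a, b, f, g, k}  B2 = {a, b, f, j, k}  B3 = {a, f, g, h, k}  B4 = {a, c, f, g, h}  B5 = {a, e, f, g, h}  B6 = {a, b, f, i, k}  B7 = {a, d, f, g, h}
Tree: B1–B2, B1–B3, B3–B4, B3–B5, B1–B6, B5–B7
The largest bag has 5 vertices, giving width 4; this decomposition certifies tw(G) ≤ 4. Conversely, {a, d, f, g, h} is a clique of size 5, and the vertices of any clique must share a bag in every tree decomposition; so some bag has ≥ 5 vertices and tw(G) ≥ 4. Therefore the treewidth is 4.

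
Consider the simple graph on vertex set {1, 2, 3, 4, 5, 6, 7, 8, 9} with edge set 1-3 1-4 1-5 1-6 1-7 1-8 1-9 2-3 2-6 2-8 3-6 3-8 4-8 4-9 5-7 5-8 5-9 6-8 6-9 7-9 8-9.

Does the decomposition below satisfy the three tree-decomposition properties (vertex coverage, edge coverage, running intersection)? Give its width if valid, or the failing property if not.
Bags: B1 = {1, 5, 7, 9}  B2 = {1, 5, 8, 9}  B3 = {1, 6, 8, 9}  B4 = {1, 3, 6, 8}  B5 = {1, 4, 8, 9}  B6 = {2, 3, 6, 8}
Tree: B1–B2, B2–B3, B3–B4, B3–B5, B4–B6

Yes; width 3.

Checking the three conditions: (i) the bags cover all of {1, 2, 3, 4, 5, 6, 7, 8, 9}; (ii) for each edge, some bag contains both endpoints; (iii) the bags containing any fixed vertex form a subtree. All hold, so the decomposition is valid with width 4 − 1 = 3.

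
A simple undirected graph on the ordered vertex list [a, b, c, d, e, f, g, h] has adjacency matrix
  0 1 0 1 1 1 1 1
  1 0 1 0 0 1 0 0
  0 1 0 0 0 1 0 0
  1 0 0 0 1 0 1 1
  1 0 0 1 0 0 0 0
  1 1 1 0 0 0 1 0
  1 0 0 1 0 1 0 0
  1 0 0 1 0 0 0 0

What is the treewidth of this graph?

A width-2 tree decomposition is:
Bags: B1 = {a, d, g}  B2 = {a, d, h}  B3 = {a, f, g}  B4 = {a, d, e}  B5 = {a, b, f}  B6 = {b, c, f}
Tree: B1–B2, B1–B3, B1–B4, B3–B5, B5–B6
Each bag holds 3 vertices, so the decomposition has width 2, which upper-bounds the treewidth. On the other hand G contains the 3-clique {b, c, f}. A clique must lie in a single bag of any decomposition, so no decomposition can have width below 2. Combining the bounds, tw(G) = 2.

2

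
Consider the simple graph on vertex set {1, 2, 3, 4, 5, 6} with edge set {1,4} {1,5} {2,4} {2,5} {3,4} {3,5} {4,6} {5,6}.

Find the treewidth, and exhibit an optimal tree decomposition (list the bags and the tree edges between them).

Treewidth 2.
One optimal decomposition is:
Bags: B1 = {4, 5, 6}  B2 = {3, 4, 5}  B3 = {2, 4, 5}  B4 = {1, 4, 5}
Tree: B1–B2, B2–B3, B3–B4

Every bag has size at most 3, so the width is 3 − 1 = 2 and tw(G) ≤ 2. The edges 4–6–5–3–4 form a cycle, so G is not a tree and its treewidth is at least 2. Therefore the treewidth is 2.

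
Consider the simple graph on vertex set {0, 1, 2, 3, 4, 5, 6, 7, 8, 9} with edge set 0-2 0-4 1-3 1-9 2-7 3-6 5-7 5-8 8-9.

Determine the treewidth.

1

A width-1 tree decomposition is:
Bags: B1 = {3, 6}  B2 = {1, 3}  B3 = {1, 9}  B4 = {8, 9}  B5 = {5, 8}  B6 = {5, 7}  B7 = {2, 7}  B8 = {0, 2}  B9 = {0, 4}
Tree: B1–B2, B2–B3, B3–B4, B4–B5, B5–B6, B6–B7, B7–B8, B8–B9
The largest bag has 2 vertices, giving width 1; this decomposition certifies tw(G) ≤ 1. Any graph with an edge has treewidth ≥ 1, and G has the edge 6–3. Therefore the treewidth is 1.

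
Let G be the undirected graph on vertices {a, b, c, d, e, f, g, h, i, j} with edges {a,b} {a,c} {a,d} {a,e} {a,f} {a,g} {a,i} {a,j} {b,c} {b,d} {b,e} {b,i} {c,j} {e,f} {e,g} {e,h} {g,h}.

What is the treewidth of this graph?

A width-2 tree decomposition is:
Bags: B1 = {a, b, e}  B2 = {a, e, g}  B3 = {a, b, c}  B4 = {a, e, f}  B5 = {a, c, j}  B6 = {a, b, i}  B7 = {e, g, h}  B8 = {a, b, d}
Tree: B1–B2, B1–B3, B2–B4, B3–B5, B1–B6, B2–B7, B1–B8
Every bag has size at most 3, so the width is 3 − 1 = 2 and tw(G) ≤ 2. On the other hand G contains the 3-clique {e, g, h}. A clique must lie in a single bag of any decomposition, so no decomposition can have width below 2. Hence tw(G) = 2 exactly.

2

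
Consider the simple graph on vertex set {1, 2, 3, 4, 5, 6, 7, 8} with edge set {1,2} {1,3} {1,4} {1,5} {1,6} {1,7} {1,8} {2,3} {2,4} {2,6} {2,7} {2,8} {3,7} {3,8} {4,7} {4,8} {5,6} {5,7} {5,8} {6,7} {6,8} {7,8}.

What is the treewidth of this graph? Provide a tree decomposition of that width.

Treewidth 4.
Bags: B1 = {1, 5, 6, 7, 8}  B2 = {1, 2, 6, 7, 8}  B3 = {1, 2, 4, 7, 8}  B4 = {1, 2, 3, 7, 8}
Tree: B1–B2, B2–B3, B3–B4

The largest bag has 5 vertices, giving width 4; this decomposition certifies tw(G) ≤ 4. Conversely, {1, 2, 3, 7, 8} is a clique of size 5, and the vertices of any clique must share a bag in every tree decomposition; so some bag has ≥ 5 vertices and tw(G) ≥ 4. Hence tw(G) = 4 exactly.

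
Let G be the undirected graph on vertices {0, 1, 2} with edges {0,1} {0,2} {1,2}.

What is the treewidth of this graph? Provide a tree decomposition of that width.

A single bag containing all 3 vertices is trivially a valid decomposition of width 2. Conversely, {0, 1, 2} is a clique of size 3, and the vertices of any clique must share a bag in every tree decomposition; so some bag has ≥ 3 vertices and tw(G) ≥ 2. Hence tw(G) = 2 exactly.

Treewidth 2.
One optimal decomposition is:
Bags: B1 = {0, 1, 2}
Tree: (single bag)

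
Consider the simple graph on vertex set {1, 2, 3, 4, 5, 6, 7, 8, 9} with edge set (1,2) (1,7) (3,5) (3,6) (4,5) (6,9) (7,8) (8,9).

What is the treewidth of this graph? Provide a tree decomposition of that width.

Treewidth 1.
One such decomposition:
Bags: B1 = {1, 2}  B2 = {1, 7}  B3 = {7, 8}  B4 = {8, 9}  B5 = {6, 9}  B6 = {3, 6}  B7 = {3, 5}  B8 = {4, 5}
Tree: B1–B2, B2–B3, B3–B4, B4–B5, B5–B6, B6–B7, B7–B8

Every bag has size at most 2, so the width is 2 − 1 = 1 and tw(G) ≤ 1. Any graph with an edge has treewidth ≥ 1, and G has the edge 2–1. Therefore the treewidth is 1.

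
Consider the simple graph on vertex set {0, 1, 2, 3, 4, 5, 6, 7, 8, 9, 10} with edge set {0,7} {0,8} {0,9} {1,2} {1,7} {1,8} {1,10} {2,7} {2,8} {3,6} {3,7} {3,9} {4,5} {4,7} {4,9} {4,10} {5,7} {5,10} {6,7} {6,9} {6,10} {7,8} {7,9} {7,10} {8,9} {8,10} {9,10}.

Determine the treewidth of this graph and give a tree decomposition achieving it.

Treewidth 3.
One optimal decomposition is:
Bags: B1 = {7, 8, 9, 10}  B2 = {6, 7, 9, 10}  B3 = {0, 7, 8, 9}  B4 = {1, 7, 8, 10}  B5 = {3, 6, 7, 9}  B6 = {4, 7, 9, 10}  B7 = {4, 5, 7, 10}  B8 = {1, 2, 7, 8}
Tree: B1–B2, B1–B3, B1–B4, B2–B5, B1–B6, B6–B7, B4–B8

Each bag holds 4 vertices, so the decomposition has width 3, which upper-bounds the treewidth. Conversely, {1, 7, 8, 10} is a clique of size 4, and the vertices of any clique must share a bag in every tree decomposition; so some bag has ≥ 4 vertices and tw(G) ≥ 3. Combining the bounds, tw(G) = 3.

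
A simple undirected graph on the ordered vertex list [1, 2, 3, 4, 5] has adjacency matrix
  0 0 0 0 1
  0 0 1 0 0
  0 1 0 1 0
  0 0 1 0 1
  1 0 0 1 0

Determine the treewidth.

1

A width-1 tree decomposition is:
Bags: B1 = {2, 3}  B2 = {3, 4}  B3 = {4, 5}  B4 = {1, 5}
Tree: B1–B2, B2–B3, B3–B4
The largest bag has 2 vertices, giving width 1; this decomposition certifies tw(G) ≤ 1. Any graph with an edge has treewidth ≥ 1, and G has the edge 2–3. Combining the bounds, tw(G) = 1.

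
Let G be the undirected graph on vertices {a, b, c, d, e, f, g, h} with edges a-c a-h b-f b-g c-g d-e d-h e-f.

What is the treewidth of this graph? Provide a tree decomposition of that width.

The largest bag has 3 vertices, giving width 2; this decomposition certifies tw(G) ≤ 2. Since h–a–c–g–b–f–e–d–h is a cycle in G, G is not acyclic. Forests are exactly the graphs of treewidth ≤ 1, so tw(G) ≥ 2. Combining the bounds, tw(G) = 2.

Treewidth 2.
One such decomposition:
Bags: B1 = {a, c, h}  B2 = {c, g, h}  B3 = {b, g, h}  B4 = {b, f, h}  B5 = {e, f, h}  B6 = {d, e, h}
Tree: B1–B2, B2–B3, B3–B4, B4–B5, B5–B6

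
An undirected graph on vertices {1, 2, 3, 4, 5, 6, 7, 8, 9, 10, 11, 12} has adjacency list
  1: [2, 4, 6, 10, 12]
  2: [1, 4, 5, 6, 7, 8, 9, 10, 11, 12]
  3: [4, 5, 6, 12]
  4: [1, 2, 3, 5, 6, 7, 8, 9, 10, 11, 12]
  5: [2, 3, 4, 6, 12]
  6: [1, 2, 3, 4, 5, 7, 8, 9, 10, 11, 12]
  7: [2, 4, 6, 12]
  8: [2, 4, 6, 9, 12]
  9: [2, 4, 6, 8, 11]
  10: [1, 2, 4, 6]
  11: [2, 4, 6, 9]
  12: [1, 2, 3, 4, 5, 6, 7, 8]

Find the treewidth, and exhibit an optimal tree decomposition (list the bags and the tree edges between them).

Each bag holds 5 vertices, so the decomposition has width 4, which upper-bounds the treewidth. On the other hand G contains the 5-clique {2, 4, 6, 8, 9}. A clique must lie in a single bag of any decomposition, so no decomposition can have width below 4. Hence tw(G) = 4 exactly.

Treewidth 4.
Bags: B1 = {2, 4, 5, 6, 12}  B2 = {1, 2, 4, 6, 12}  B3 = {2, 4, 6, 8, 12}  B4 = {2, 4, 6, 8, 9}  B5 = {1, 2, 4, 6, 10}  B6 = {2, 4, 6, 7, 12}  B7 = {2, 4, 6, 9, 11}  B8 = {3, 4, 5, 6, 12}
Tree: B1–B2, B2–B3, B3–B4, B2–B5, B3–B6, B4–B7, B1–B8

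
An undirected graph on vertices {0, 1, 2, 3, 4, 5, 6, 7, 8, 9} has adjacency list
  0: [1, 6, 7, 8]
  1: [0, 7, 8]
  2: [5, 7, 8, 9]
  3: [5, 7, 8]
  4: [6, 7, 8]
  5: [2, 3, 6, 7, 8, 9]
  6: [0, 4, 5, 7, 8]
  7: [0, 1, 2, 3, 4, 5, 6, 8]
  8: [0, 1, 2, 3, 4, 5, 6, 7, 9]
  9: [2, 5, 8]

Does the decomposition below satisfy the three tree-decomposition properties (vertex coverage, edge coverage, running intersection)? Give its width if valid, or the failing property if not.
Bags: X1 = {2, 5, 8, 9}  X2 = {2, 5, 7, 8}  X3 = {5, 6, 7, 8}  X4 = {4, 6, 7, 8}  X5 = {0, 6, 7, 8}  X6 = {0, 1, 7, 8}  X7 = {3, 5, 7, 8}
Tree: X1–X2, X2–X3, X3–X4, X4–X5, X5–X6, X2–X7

Yes; width 3.

Checking the three conditions: (i) the bags cover all of {0, 1, 2, 3, 4, 5, 6, 7, 8, 9}; (ii) for each edge, some bag contains both endpoints; (iii) the bags containing any fixed vertex form a subtree. All hold, so the decomposition is valid with width 4 − 1 = 3.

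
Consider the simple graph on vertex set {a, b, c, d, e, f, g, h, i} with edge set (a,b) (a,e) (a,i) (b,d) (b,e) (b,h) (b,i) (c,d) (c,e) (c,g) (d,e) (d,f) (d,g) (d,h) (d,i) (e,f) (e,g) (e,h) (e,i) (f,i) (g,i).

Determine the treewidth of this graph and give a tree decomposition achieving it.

Each bag holds 4 vertices, so the decomposition has width 3, which upper-bounds the treewidth. Conversely, {b, d, e, h} is a clique of size 4, and the vertices of any clique must share a bag in every tree decomposition; so some bag has ≥ 4 vertices and tw(G) ≥ 3. Therefore the treewidth is 3.

Treewidth 3.
Bags: B1 = {b, d, e, i}  B2 = {d, e, g, i}  B3 = {a, b, e, i}  B4 = {b, d, e, h}  B5 = {c, d, e, g}  B6 = {d, e, f, i}
Tree: B1–B2, B1–B3, B1–B4, B2–B5, B1–B6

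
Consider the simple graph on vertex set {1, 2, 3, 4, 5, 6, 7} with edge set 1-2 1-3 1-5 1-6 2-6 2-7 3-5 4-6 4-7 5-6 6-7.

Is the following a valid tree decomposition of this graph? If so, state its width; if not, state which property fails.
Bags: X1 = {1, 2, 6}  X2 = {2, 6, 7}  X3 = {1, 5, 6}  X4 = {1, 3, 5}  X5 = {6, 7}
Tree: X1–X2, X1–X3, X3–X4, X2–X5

A tree decomposition must satisfy three properties: every vertex lies in some bag; for every edge, both endpoints lie together in some bag; and for every vertex, the bags containing it form a connected subtree. Here vertex 4 appears in no bag, so the decomposition is invalid.

No — vertex 4 appears in no bag.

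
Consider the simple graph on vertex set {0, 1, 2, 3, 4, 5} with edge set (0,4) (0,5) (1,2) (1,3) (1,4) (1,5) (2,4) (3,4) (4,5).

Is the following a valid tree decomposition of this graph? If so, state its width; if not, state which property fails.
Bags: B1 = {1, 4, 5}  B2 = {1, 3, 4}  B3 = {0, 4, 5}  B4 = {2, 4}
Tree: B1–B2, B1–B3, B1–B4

A tree decomposition must satisfy three properties: every vertex lies in some bag; for every edge, both endpoints lie together in some bag; and for every vertex, the bags containing it form a connected subtree. Here edge (1,2) lies in no bag, so the decomposition is invalid.

No — edge (1,2) lies in no bag.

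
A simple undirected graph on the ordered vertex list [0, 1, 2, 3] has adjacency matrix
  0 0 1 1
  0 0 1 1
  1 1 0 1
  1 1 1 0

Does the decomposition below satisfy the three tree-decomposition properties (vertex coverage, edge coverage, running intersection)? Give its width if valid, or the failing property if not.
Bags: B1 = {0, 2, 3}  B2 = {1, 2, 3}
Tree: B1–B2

Yes; width 2.

Every vertex of G appears in some bag (union = {0, 1, 2, 3}); every edge is covered by a bag; and for each vertex v the set of bags containing v is connected in the bag tree. The decomposition is therefore valid. The largest bag has 3 vertices, so the width is 2.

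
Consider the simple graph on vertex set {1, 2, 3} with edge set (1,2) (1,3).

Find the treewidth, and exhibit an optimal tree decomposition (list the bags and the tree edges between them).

Treewidth 1.
Bags: B1 = {1, 3}  B2 = {1, 2}
Tree: B1–B2

The largest bag has 2 vertices, giving width 1; this decomposition certifies tw(G) ≤ 1. Since G has at least one edge (e.g. 3–1), it is not an edgeless graph, so tw(G) ≥ 1. Therefore the treewidth is 1.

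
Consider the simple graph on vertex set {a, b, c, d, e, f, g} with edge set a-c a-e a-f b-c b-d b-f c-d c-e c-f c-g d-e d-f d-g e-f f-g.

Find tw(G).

A width-3 tree decomposition is:
Bags: B1 = {c, d, e, f}  B2 = {b, c, d, f}  B3 = {a, c, e, f}  B4 = {c, d, f, g}
Tree: B1–B2, B1–B3, B1–B4
Every bag has size at most 4, so the width is 4 − 1 = 3 and tw(G) ≤ 3. Conversely, {c, d, f, g} is a clique of size 4, and the vertices of any clique must share a bag in every tree decomposition; so some bag has ≥ 4 vertices and tw(G) ≥ 3. Hence tw(G) = 3 exactly.

3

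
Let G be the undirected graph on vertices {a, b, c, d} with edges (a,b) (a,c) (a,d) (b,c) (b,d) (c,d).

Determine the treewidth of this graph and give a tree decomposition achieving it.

A single bag containing all 4 vertices is trivially a valid decomposition of width 3. Conversely, {a, b, c, d} is a clique of size 4, and the vertices of any clique must share a bag in every tree decomposition; so some bag has ≥ 4 vertices and tw(G) ≥ 3. Hence tw(G) = 3 exactly.

Treewidth 3.
One optimal decomposition is:
Bags: B1 = {a, b, c, d}
Tree: (single bag)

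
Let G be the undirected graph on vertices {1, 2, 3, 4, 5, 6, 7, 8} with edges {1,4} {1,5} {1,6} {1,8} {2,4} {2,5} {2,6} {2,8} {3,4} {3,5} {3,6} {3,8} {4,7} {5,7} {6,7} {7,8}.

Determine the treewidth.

4

A width-4 tree decomposition is:
Bags: B1 = {1, 4, 5, 6, 8}  B2 = {3, 4, 5, 6, 8}  B3 = {4, 5, 6, 7, 8}  B4 = {2, 4, 5, 6, 8}
Tree: B1–B2, B2–B3, B3–B4
Each bag holds 5 vertices, so the decomposition has width 4, which upper-bounds the treewidth. For the lower bound: the 5 vertex sets {1,4}, {3,5}, {7,8}, {6}, {2} are disjoint, each induces a connected subgraph, and every pair is joined by at least one edge of G. Contracting each set to a single vertex therefore yields K_{5} as a minor, and since treewidth is minor-monotone, tw(G) ≥ tw(K_{5}) = 4. The upper and lower bounds meet at 4, so that is the treewidth.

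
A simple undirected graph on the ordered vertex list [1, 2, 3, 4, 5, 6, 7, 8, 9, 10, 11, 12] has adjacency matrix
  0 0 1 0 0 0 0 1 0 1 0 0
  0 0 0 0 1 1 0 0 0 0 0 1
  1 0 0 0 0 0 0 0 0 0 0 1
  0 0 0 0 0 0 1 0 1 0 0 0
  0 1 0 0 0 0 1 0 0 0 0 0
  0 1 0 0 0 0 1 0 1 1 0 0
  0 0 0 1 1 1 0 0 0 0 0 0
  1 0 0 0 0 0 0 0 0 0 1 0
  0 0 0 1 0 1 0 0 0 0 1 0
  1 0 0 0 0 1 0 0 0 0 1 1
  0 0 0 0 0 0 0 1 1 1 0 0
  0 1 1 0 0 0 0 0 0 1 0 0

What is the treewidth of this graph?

A width-3 tree decomposition is:
Bags: B1 = {4, 5, 7, 9}  B2 = {5, 6, 7, 9}  B3 = {2, 5, 6, 9}  B4 = {2, 6, 9, 11}  B5 = {2, 6, 10, 11}  B6 = {2, 10, 11, 12}  B7 = {8, 10, 11, 12}  B8 = {1, 8, 10, 12}  B9 = {1, 3, 8, 12}
Tree: B1–B2, B2–B3, B3–B4, B4–B5, B5–B6, B6–B7, B7–B8, B8–B9
The largest bag has 4 vertices, giving width 3; this decomposition certifies tw(G) ≤ 3. For the lower bound: the 4 vertex sets {4,5,7}, {9}, {6}, {2,10,11,12} are disjoint, each induces a connected subgraph, and every pair is joined by at least one edge of G. Contracting each set to a single vertex therefore yields K_{4} as a minor, and since treewidth is minor-monotone, tw(G) ≥ tw(K_{4}) = 3. Therefore the treewidth is 3.

3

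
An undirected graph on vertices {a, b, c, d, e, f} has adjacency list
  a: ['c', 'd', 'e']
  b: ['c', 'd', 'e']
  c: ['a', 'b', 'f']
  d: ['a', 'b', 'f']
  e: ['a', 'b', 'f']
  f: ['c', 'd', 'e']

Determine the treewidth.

A width-3 tree decomposition is:
Bags: B1 = {b, c, d, e}  B2 = {c, d, e, f}  B3 = {a, c, d, e}
Tree: B1–B2, B2–B3
Each bag holds 4 vertices, so the decomposition has width 3, which upper-bounds the treewidth. For the lower bound: the 4 vertex sets {b,d}, {e,f}, {c}, {a} are disjoint, each induces a connected subgraph, and every pair is joined by at least one edge of G. Contracting each set to a single vertex therefore yields K_{4} as a minor, and since treewidth is minor-monotone, tw(G) ≥ tw(K_{4}) = 3. Combining the bounds, tw(G) = 3.

3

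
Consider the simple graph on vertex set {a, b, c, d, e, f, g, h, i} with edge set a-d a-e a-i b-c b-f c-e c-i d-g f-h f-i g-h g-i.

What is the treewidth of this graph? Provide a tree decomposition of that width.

Treewidth 3.
One such decomposition:
Bags: B1 = {b, f, g, h}  B2 = {b, f, g, i}  B3 = {b, c, g, i}  B4 = {c, d, g, i}  B5 = {a, c, d, i}  B6 = {a, c, d, e}
Tree: B1–B2, B2–B3, B3–B4, B4–B5, B5–B6

Every bag has size at most 4, so the width is 4 − 1 = 3 and tw(G) ≤ 3. For the lower bound: the 4 vertex sets {b,f,h}, {g}, {i}, {a,c,d,e} are disjoint, each induces a connected subgraph, and every pair is joined by at least one edge of G. Contracting each set to a single vertex therefore yields K_{4} as a minor, and since treewidth is minor-monotone, tw(G) ≥ tw(K_{4}) = 3. The upper and lower bounds meet at 3, so that is the treewidth.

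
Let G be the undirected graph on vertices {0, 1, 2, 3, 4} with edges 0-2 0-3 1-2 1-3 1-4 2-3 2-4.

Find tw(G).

2

A width-2 tree decomposition is:
Bags: B1 = {1, 2, 4}  B2 = {1, 2, 3}  B3 = {0, 2, 3}
Tree: B1–B2, B2–B3
Each bag holds 3 vertices, so the decomposition has width 2, which upper-bounds the treewidth. For the lower bound, the 3 vertices {0, 2, 3} are pairwise adjacent, and any tree decomposition puts a clique entirely inside one bag — forcing width ≥ 2. Hence tw(G) = 2 exactly.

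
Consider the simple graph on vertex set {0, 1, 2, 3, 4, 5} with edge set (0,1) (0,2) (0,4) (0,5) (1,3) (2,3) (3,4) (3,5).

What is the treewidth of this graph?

A width-2 tree decomposition is:
Bags: B1 = {0, 1, 3}  B2 = {0, 3, 4}  B3 = {0, 2, 3}  B4 = {0, 3, 5}
Tree: B1–B2, B2–B3, B3–B4
The largest bag has 3 vertices, giving width 2; this decomposition certifies tw(G) ≤ 2. Since 3–1–0–4–3 is a cycle in G, G is not acyclic. Forests are exactly the graphs of treewidth ≤ 1, so tw(G) ≥ 2. Combining the bounds, tw(G) = 2.

2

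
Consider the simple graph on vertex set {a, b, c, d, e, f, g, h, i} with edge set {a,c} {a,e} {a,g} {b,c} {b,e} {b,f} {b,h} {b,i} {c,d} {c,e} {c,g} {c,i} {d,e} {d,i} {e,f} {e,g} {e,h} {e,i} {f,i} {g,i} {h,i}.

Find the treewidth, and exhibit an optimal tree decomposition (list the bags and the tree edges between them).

Each bag holds 4 vertices, so the decomposition has width 3, which upper-bounds the treewidth. On the other hand G contains the 4-clique {a, c, e, g}. A clique must lie in a single bag of any decomposition, so no decomposition can have width below 3. Therefore the treewidth is 3.

Treewidth 3.
Bags: B1 = {b, c, e, i}  B2 = {c, e, g, i}  B3 = {a, c, e, g}  B4 = {b, e, h, i}  B5 = {b, e, f, i}  B6 = {c, d, e, i}
Tree: B1–B2, B2–B3, B1–B4, B1–B5, B2–B6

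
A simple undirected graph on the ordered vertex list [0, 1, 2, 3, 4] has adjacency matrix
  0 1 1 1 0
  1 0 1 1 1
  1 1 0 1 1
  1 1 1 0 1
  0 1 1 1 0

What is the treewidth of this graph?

3

A width-3 tree decomposition is:
Bags: B1 = {1, 2, 3, 4}  B2 = {0, 1, 2, 3}
Tree: B1–B2
Every bag has size at most 4, so the width is 4 − 1 = 3 and tw(G) ≤ 3. Conversely, {0, 1, 2, 3} is a clique of size 4, and the vertices of any clique must share a bag in every tree decomposition; so some bag has ≥ 4 vertices and tw(G) ≥ 3. Therefore the treewidth is 3.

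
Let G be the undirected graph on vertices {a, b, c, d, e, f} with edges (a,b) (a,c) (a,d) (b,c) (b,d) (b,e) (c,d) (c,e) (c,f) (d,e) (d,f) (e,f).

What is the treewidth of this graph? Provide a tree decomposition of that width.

Treewidth 3.
Bags: B1 = {b, c, d, e}  B2 = {a, b, c, d}  B3 = {c, d, e, f}
Tree: B1–B2, B1–B3

The largest bag has 4 vertices, giving width 3; this decomposition certifies tw(G) ≤ 3. On the other hand G contains the 4-clique {c, d, e, f}. A clique must lie in a single bag of any decomposition, so no decomposition can have width below 3. Hence tw(G) = 3 exactly.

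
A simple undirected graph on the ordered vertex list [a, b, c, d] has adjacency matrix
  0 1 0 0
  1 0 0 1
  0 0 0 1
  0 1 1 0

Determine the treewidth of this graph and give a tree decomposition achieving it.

Treewidth 1.
Bags: B1 = {b, d}  B2 = {a, b}  B3 = {c, d}
Tree: B1–B2, B1–B3

Each bag holds 2 vertices, so the decomposition has width 1, which upper-bounds the treewidth. Any graph with an edge has treewidth ≥ 1, and G has the edge b–d. Therefore the treewidth is 1.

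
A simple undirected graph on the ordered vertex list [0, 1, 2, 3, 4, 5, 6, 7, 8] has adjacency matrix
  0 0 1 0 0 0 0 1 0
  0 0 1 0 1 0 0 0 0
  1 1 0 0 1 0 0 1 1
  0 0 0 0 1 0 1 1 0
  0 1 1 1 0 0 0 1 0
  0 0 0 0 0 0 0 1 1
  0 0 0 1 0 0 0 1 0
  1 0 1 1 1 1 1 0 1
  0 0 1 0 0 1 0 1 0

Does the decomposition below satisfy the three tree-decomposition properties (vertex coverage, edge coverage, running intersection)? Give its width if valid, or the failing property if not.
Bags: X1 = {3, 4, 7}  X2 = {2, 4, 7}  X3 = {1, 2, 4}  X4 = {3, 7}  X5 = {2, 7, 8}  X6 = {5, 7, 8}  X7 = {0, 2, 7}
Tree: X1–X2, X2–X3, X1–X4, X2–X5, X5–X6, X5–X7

No — vertex 6 appears in no bag.

A tree decomposition must satisfy three properties: every vertex lies in some bag; for every edge, both endpoints lie together in some bag; and for every vertex, the bags containing it form a connected subtree. Here vertex 6 appears in no bag, so the decomposition is invalid.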